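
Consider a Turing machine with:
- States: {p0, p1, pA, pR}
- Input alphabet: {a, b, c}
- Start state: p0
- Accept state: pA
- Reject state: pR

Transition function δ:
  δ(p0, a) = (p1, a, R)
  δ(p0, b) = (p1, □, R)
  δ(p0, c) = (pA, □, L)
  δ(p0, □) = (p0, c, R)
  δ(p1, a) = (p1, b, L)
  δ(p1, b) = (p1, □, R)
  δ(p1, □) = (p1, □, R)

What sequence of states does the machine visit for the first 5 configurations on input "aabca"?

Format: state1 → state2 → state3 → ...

Execution trace:
Initial: [p0]aabca
Step 1: δ(p0, a) = (p1, a, R) → a[p1]abca
Step 2: δ(p1, a) = (p1, b, L) → [p1]abbca
Step 3: δ(p1, a) = (p1, b, L) → [p1]□bbbca
Step 4: δ(p1, □) = (p1, □, R) → □[p1]bbbca

State sequence: p0 → p1 → p1 → p1 → p1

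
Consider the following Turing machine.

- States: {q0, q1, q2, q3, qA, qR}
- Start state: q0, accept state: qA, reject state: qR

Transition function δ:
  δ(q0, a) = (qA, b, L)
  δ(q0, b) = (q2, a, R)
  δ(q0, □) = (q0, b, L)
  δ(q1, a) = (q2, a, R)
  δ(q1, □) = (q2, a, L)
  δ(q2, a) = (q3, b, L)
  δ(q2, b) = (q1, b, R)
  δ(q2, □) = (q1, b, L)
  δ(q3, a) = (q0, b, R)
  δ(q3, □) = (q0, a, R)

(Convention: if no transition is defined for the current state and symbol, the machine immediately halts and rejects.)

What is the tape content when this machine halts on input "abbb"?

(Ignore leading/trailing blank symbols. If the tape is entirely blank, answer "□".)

Execution trace:
Initial: [q0]abbb
Step 1: δ(q0, a) = (qA, b, L) → [qA]□bbbb

The machine reaches the accept state qA and halts.

Final tape (ignoring leading/trailing blanks): bbbb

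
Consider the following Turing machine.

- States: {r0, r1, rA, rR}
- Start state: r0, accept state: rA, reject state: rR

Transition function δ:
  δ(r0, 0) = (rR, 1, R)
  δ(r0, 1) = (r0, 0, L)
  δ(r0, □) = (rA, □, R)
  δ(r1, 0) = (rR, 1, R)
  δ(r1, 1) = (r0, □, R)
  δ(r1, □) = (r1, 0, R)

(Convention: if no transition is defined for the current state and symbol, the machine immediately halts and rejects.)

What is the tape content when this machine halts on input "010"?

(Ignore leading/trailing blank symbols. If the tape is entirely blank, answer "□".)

Execution trace:
Initial: [r0]010
Step 1: δ(r0, 0) = (rR, 1, R) → 1[rR]10

The machine reaches the reject state rR and halts.

Final tape (ignoring leading/trailing blanks): 110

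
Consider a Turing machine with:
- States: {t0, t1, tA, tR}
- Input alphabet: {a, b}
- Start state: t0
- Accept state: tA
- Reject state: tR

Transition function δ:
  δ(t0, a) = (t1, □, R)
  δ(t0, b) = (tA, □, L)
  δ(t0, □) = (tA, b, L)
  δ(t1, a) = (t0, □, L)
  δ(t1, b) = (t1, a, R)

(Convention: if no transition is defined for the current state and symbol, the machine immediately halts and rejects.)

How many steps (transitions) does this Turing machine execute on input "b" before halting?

Execution trace:
Initial: [t0]b
Step 1: δ(t0, b) = (tA, □, L) → [tA]□□

The machine reaches the accept state tA and halts.

The machine executed 1 step before halting.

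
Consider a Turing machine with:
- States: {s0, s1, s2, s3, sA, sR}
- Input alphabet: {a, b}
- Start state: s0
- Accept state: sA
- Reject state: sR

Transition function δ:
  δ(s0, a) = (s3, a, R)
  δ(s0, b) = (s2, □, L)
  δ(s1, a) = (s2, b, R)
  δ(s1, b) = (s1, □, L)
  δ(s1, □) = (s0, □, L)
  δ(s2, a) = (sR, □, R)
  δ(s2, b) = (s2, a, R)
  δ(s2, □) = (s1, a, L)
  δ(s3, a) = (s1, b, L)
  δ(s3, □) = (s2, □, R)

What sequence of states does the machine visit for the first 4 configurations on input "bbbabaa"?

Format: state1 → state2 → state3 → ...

Execution trace:
Initial: [s0]bbbabaa
Step 1: δ(s0, b) = (s2, □, L) → [s2]□□bbabaa
Step 2: δ(s2, □) = (s1, a, L) → [s1]□a□bbabaa
Step 3: δ(s1, □) = (s0, □, L) → [s0]□□a□bbabaa

No transition is defined for δ(s0, □). By convention the machine halts and rejects.

State sequence: s0 → s2 → s1 → s0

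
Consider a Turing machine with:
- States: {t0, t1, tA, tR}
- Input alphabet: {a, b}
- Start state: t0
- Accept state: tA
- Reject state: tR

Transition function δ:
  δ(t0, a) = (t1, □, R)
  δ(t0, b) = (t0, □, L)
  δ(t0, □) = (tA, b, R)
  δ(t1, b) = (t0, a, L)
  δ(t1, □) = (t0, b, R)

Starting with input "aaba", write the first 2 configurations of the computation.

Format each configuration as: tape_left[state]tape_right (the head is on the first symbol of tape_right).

Transitions applied:
Step 1: δ(t0, a) = (t1, □, R)

The first 2 configurations are:
[t0]aaba ⊢ □[t1]aba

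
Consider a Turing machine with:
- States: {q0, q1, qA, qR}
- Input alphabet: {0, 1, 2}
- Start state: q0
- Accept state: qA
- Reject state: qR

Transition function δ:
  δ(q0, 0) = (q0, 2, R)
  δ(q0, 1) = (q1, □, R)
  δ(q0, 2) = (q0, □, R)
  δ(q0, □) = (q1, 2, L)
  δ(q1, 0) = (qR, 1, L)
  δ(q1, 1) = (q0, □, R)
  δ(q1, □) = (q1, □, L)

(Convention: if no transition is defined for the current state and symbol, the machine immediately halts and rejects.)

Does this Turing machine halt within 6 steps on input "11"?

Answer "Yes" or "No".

Execution trace:
Initial: [q0]11
Step 1: δ(q0, 1) = (q1, □, R) → □[q1]1
Step 2: δ(q1, 1) = (q0, □, R) → □□[q0]□
Step 3: δ(q0, □) = (q1, 2, L) → □[q1]□2
Step 4: δ(q1, □) = (q1, □, L) → [q1]□□2
Step 5: δ(q1, □) = (q1, □, L) → [q1]□□□2
Step 6: δ(q1, □) = (q1, □, L) → [q1]□□□□2

The machine has not reached a halting state after 6 steps.
The machine did not halt within the 6-step bound.

Answer: No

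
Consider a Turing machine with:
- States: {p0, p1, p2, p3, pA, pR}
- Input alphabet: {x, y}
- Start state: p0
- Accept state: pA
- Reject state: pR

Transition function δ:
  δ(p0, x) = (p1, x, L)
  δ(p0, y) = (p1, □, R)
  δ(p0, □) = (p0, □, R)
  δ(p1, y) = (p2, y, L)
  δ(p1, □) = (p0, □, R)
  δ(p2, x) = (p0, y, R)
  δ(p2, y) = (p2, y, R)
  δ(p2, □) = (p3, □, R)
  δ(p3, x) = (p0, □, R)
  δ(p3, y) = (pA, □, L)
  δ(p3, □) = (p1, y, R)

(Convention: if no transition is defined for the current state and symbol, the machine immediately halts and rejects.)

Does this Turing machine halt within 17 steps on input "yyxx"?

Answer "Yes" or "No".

Execution trace:
Initial: [p0]yyxx
Step 1: δ(p0, y) = (p1, □, R) → □[p1]yxx
Step 2: δ(p1, y) = (p2, y, L) → [p2]□yxx
Step 3: δ(p2, □) = (p3, □, R) → □[p3]yxx
Step 4: δ(p3, y) = (pA, □, L) → [pA]□□xx

The machine reaches the accept state pA and halts.
The machine halted after 4 steps (within the 17-step bound).

Answer: Yes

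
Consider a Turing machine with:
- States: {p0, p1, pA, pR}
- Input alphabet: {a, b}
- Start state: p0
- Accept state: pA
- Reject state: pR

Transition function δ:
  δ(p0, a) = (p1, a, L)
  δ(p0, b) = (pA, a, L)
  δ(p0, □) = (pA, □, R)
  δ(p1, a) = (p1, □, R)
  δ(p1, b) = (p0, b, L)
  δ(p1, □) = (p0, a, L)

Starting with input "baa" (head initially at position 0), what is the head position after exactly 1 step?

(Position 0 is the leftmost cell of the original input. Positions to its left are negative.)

Execution trace (head position shown):
Step 0: [p0]baa  (head at position 0)
Step 1: move left → [pA]□aaa  (head at position -1)

After 1 step, the head is at position -1.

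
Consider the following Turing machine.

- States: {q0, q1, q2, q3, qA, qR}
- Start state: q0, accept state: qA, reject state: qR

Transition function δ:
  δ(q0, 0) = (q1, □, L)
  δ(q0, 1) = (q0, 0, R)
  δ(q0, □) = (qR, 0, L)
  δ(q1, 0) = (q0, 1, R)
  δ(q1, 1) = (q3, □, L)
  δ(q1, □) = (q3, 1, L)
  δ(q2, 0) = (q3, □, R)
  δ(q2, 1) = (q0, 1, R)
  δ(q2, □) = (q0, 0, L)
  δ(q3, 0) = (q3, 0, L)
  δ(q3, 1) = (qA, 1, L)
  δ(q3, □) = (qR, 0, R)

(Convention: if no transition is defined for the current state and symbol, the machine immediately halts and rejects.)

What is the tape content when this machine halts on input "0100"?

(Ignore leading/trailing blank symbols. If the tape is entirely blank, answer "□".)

Execution trace:
Initial: [q0]0100
Step 1: δ(q0, 0) = (q1, □, L) → [q1]□□100
Step 2: δ(q1, □) = (q3, 1, L) → [q3]□1□100
Step 3: δ(q3, □) = (qR, 0, R) → 0[qR]1□100

The machine reaches the reject state qR and halts.

Final tape (ignoring leading/trailing blanks): 01□100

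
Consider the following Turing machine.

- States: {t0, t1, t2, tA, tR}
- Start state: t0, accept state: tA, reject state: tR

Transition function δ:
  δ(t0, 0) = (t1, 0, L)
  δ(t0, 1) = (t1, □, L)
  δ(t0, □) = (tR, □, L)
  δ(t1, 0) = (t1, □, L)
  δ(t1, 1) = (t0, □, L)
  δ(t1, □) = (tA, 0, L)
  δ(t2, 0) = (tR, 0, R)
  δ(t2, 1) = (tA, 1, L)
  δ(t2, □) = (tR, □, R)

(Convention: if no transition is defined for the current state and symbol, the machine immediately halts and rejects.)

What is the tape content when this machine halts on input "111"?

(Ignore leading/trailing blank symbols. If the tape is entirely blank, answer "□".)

Execution trace:
Initial: [t0]111
Step 1: δ(t0, 1) = (t1, □, L) → [t1]□□11
Step 2: δ(t1, □) = (tA, 0, L) → [tA]□0□11

The machine reaches the accept state tA and halts.

Final tape (ignoring leading/trailing blanks): 0□11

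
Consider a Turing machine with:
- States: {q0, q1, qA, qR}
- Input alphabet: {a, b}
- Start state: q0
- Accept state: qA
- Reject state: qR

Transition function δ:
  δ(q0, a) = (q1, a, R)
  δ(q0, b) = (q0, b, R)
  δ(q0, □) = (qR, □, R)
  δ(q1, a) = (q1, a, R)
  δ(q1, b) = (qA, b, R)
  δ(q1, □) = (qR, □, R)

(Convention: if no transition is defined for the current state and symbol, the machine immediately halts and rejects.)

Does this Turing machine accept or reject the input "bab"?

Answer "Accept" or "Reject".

Execution trace:
Initial: [q0]bab
Step 1: δ(q0, b) = (q0, b, R) → b[q0]ab
Step 2: δ(q0, a) = (q1, a, R) → ba[q1]b
Step 3: δ(q1, b) = (qA, b, R) → bab[qA]□

The machine reaches the accept state qA and halts.

Answer: Accept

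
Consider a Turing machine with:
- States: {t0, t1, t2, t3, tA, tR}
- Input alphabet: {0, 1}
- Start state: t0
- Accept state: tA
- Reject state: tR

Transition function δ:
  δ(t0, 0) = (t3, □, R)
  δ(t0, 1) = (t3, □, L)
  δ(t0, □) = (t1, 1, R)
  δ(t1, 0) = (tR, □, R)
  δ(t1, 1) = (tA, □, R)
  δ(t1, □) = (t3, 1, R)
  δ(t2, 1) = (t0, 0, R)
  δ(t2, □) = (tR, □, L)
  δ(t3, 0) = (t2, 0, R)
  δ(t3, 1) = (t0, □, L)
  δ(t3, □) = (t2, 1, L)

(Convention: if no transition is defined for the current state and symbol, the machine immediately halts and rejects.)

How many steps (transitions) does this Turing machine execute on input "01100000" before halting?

Execution trace:
Initial: [t0]01100000
Step 1: δ(t0, 0) = (t3, □, R) → □[t3]1100000
Step 2: δ(t3, 1) = (t0, □, L) → [t0]□□100000
Step 3: δ(t0, □) = (t1, 1, R) → 1[t1]□100000
Step 4: δ(t1, □) = (t3, 1, R) → 11[t3]100000
Step 5: δ(t3, 1) = (t0, □, L) → 1[t0]1□00000
Step 6: δ(t0, 1) = (t3, □, L) → [t3]1□□00000
Step 7: δ(t3, 1) = (t0, □, L) → [t0]□□□□00000
Step 8: δ(t0, □) = (t1, 1, R) → 1[t1]□□□00000
Step 9: δ(t1, □) = (t3, 1, R) → 11[t3]□□00000
Step 10: δ(t3, □) = (t2, 1, L) → 1[t2]11□00000
Step 11: δ(t2, 1) = (t0, 0, R) → 10[t0]1□00000
Step 12: δ(t0, 1) = (t3, □, L) → 1[t3]0□□00000
Step 13: δ(t3, 0) = (t2, 0, R) → 10[t2]□□00000
Step 14: δ(t2, □) = (tR, □, L) → 1[tR]0□□00000

The machine reaches the reject state tR and halts.

The machine executed 14 steps before halting.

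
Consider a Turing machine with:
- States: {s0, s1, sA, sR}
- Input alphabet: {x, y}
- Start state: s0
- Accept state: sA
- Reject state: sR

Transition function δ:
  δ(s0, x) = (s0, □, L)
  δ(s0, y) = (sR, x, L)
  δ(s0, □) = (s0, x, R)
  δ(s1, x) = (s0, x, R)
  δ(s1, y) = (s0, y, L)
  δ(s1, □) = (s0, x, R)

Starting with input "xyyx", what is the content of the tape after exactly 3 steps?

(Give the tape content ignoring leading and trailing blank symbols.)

Execution trace:
Initial: [s0]xyyx
Step 1: δ(s0, x) = (s0, □, L) → [s0]□□yyx
Step 2: δ(s0, □) = (s0, x, R) → x[s0]□yyx
Step 3: δ(s0, □) = (s0, x, R) → xx[s0]yyx

After 3 steps, the tape (ignoring leading/trailing blanks) is: xxyyx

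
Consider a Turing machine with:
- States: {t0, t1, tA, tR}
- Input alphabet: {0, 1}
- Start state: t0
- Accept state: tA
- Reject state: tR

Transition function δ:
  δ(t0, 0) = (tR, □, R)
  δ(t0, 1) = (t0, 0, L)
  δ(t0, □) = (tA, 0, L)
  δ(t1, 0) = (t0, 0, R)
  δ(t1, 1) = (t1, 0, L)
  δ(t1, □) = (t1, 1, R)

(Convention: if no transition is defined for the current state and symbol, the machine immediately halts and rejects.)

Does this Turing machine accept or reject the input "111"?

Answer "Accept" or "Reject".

Execution trace:
Initial: [t0]111
Step 1: δ(t0, 1) = (t0, 0, L) → [t0]□011
Step 2: δ(t0, □) = (tA, 0, L) → [tA]□0011

The machine reaches the accept state tA and halts.

Answer: Accept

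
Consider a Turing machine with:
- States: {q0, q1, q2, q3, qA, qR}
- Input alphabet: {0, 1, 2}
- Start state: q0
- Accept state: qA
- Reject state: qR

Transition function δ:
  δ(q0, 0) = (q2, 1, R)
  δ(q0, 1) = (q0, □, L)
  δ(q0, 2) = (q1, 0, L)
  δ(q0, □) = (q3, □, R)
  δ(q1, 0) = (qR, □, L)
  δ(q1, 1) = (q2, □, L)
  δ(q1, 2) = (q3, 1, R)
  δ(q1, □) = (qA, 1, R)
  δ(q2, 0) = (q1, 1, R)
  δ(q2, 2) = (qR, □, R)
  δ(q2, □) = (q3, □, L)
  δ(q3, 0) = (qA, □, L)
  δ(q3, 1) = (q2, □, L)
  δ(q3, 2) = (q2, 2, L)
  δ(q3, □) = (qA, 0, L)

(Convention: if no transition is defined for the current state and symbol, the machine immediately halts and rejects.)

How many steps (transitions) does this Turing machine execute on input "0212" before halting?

Execution trace:
Initial: [q0]0212
Step 1: δ(q0, 0) = (q2, 1, R) → 1[q2]212
Step 2: δ(q2, 2) = (qR, □, R) → 1□[qR]12

The machine reaches the reject state qR and halts.

The machine executed 2 steps before halting.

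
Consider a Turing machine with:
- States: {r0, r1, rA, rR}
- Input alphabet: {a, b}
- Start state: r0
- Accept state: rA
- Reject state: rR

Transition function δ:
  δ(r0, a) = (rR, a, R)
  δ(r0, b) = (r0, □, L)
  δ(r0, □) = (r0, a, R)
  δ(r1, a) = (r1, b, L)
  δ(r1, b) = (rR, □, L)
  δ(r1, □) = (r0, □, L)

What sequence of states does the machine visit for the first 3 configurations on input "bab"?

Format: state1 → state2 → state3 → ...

Execution trace:
Initial: [r0]bab
Step 1: δ(r0, b) = (r0, □, L) → [r0]□□ab
Step 2: δ(r0, □) = (r0, a, R) → a[r0]□ab

State sequence: r0 → r0 → r0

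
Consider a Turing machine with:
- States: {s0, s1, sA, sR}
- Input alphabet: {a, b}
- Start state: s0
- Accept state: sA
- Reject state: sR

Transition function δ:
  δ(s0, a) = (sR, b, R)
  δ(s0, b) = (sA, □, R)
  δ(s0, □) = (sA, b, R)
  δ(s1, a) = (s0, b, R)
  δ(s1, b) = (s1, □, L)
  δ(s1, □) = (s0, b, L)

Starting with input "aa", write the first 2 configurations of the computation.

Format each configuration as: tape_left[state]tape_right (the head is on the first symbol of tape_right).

Transitions applied:
Step 1: δ(s0, a) = (sR, b, R)

The first 2 configurations are:
[s0]aa ⊢ b[sR]a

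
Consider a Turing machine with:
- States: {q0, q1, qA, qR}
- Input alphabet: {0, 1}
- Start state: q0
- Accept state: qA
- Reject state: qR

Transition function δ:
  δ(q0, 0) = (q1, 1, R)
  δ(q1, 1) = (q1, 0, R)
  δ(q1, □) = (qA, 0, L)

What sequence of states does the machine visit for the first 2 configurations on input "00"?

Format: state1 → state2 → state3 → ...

Execution trace:
Initial: [q0]00
Step 1: δ(q0, 0) = (q1, 1, R) → 1[q1]0

No transition is defined for δ(q1, 0). By convention the machine halts and rejects.

State sequence: q0 → q1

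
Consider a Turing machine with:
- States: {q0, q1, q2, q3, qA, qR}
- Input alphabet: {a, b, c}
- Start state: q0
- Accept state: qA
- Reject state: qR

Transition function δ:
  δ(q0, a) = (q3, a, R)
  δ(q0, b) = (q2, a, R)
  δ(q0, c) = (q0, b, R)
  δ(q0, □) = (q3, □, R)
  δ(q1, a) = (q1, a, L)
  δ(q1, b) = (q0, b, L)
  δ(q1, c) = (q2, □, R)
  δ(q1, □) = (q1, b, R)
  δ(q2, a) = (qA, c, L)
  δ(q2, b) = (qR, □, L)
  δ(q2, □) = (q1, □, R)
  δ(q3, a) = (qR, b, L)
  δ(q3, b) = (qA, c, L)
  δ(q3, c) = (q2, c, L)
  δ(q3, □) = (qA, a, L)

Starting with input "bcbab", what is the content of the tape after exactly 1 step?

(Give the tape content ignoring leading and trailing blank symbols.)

Execution trace:
Initial: [q0]bcbab
Step 1: δ(q0, b) = (q2, a, R) → a[q2]cbab

No transition is defined for δ(q2, c). By convention the machine halts and rejects.

After 1 step, the tape (ignoring leading/trailing blanks) is: acbab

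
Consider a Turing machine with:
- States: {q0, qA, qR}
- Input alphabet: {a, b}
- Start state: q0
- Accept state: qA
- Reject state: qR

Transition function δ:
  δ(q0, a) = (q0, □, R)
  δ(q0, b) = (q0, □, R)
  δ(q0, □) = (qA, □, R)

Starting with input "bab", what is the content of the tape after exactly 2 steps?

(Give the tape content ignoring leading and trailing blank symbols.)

Execution trace:
Initial: [q0]bab
Step 1: δ(q0, b) = (q0, □, R) → □[q0]ab
Step 2: δ(q0, a) = (q0, □, R) → □□[q0]b

After 2 steps, the tape (ignoring leading/trailing blanks) is: b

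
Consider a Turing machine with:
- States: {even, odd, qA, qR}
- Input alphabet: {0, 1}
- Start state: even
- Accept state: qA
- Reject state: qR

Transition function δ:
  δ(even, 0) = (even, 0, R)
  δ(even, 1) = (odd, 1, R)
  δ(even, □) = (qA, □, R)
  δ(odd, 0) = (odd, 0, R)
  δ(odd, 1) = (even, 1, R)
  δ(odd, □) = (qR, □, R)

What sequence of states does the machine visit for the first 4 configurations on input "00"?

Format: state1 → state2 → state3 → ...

Execution trace:
Initial: [even]00
Step 1: δ(even, 0) = (even, 0, R) → 0[even]0
Step 2: δ(even, 0) = (even, 0, R) → 00[even]□
Step 3: δ(even, □) = (qA, □, R) → 00□[qA]□

The machine reaches the accept state qA and halts.

State sequence: even → even → even → qA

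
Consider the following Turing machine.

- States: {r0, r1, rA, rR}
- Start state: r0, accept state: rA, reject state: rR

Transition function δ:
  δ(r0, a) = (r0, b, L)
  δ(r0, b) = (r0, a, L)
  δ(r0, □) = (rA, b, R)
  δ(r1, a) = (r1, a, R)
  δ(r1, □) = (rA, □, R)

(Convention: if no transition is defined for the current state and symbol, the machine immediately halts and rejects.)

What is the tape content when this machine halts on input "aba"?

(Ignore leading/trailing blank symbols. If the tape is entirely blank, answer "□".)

Execution trace:
Initial: [r0]aba
Step 1: δ(r0, a) = (r0, b, L) → [r0]□bba
Step 2: δ(r0, □) = (rA, b, R) → b[rA]bba

The machine reaches the accept state rA and halts.

Final tape (ignoring leading/trailing blanks): bbba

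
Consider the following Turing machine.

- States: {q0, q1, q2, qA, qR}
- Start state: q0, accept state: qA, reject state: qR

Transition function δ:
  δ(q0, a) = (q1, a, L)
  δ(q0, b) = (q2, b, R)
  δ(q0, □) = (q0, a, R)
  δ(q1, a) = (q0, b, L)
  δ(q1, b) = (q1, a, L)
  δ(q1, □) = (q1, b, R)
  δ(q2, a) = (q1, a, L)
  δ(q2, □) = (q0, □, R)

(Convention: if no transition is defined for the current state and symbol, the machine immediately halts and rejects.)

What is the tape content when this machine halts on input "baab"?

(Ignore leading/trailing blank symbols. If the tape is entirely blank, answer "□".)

Execution trace:
Initial: [q0]baab
Step 1: δ(q0, b) = (q2, b, R) → b[q2]aab
Step 2: δ(q2, a) = (q1, a, L) → [q1]baab
Step 3: δ(q1, b) = (q1, a, L) → [q1]□aaab
Step 4: δ(q1, □) = (q1, b, R) → b[q1]aaab
Step 5: δ(q1, a) = (q0, b, L) → [q0]bbaab
Step 6: δ(q0, b) = (q2, b, R) → b[q2]baab

No transition is defined for δ(q2, b). By convention the machine halts and rejects.

Final tape (ignoring leading/trailing blanks): bbaab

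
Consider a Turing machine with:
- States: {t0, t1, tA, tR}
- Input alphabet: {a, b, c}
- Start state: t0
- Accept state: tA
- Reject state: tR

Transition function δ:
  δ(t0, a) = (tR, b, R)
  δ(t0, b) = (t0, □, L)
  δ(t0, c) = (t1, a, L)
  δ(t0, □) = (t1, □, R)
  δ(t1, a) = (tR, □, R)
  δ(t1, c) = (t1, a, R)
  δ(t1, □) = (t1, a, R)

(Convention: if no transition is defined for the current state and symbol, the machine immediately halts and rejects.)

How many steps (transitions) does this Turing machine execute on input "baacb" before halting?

Execution trace:
Initial: [t0]baacb
Step 1: δ(t0, b) = (t0, □, L) → [t0]□□aacb
Step 2: δ(t0, □) = (t1, □, R) → □[t1]□aacb
Step 3: δ(t1, □) = (t1, a, R) → □a[t1]aacb
Step 4: δ(t1, a) = (tR, □, R) → □a□[tR]acb

The machine reaches the reject state tR and halts.

The machine executed 4 steps before halting.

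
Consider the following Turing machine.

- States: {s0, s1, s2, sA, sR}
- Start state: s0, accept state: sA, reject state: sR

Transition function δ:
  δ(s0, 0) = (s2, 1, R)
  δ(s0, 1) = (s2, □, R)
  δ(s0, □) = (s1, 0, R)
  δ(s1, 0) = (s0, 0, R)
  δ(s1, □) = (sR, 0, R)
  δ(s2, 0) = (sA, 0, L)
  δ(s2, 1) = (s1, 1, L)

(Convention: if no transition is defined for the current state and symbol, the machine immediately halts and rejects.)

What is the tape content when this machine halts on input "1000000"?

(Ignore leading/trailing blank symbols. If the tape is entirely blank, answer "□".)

Execution trace:
Initial: [s0]1000000
Step 1: δ(s0, 1) = (s2, □, R) → □[s2]000000
Step 2: δ(s2, 0) = (sA, 0, L) → [sA]□000000

The machine reaches the accept state sA and halts.

Final tape (ignoring leading/trailing blanks): 000000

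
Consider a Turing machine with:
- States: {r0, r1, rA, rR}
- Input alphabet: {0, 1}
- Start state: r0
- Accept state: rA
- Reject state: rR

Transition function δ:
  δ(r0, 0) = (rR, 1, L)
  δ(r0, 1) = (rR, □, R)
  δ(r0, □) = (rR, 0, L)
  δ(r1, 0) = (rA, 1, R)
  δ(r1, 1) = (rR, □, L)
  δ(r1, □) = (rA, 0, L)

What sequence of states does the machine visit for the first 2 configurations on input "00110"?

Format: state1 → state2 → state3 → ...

Execution trace:
Initial: [r0]00110
Step 1: δ(r0, 0) = (rR, 1, L) → [rR]□10110

The machine reaches the reject state rR and halts.

State sequence: r0 → rR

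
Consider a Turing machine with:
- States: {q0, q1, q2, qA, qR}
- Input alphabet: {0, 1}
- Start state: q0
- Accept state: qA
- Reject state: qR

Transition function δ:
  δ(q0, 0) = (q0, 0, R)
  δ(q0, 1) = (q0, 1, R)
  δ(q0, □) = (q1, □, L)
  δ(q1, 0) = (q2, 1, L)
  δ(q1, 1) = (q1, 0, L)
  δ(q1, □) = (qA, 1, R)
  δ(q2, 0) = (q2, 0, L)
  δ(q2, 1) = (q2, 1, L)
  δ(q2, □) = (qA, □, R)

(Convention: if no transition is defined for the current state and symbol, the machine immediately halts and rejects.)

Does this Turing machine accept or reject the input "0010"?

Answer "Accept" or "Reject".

Execution trace:
Initial: [q0]0010
Step 1: δ(q0, 0) = (q0, 0, R) → 0[q0]010
Step 2: δ(q0, 0) = (q0, 0, R) → 00[q0]10
Step 3: δ(q0, 1) = (q0, 1, R) → 001[q0]0
Step 4: δ(q0, 0) = (q0, 0, R) → 0010[q0]□
Step 5: δ(q0, □) = (q1, □, L) → 001[q1]0□
Step 6: δ(q1, 0) = (q2, 1, L) → 00[q2]11□
Step 7: δ(q2, 1) = (q2, 1, L) → 0[q2]011□
Step 8: δ(q2, 0) = (q2, 0, L) → [q2]0011□
Step 9: δ(q2, 0) = (q2, 0, L) → [q2]□0011□
Step 10: δ(q2, □) = (qA, □, R) → □[qA]0011□

The machine reaches the accept state qA and halts.

Answer: Accept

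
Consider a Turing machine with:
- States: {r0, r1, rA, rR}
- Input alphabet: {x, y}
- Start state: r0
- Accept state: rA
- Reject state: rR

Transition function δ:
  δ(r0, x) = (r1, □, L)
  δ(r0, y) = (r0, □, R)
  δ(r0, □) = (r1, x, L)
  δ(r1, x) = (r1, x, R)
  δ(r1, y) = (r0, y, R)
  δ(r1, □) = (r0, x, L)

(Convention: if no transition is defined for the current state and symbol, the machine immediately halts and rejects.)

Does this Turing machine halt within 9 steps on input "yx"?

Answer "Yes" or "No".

Execution trace:
Initial: [r0]yx
Step 1: δ(r0, y) = (r0, □, R) → □[r0]x
Step 2: δ(r0, x) = (r1, □, L) → [r1]□□
Step 3: δ(r1, □) = (r0, x, L) → [r0]□x□
Step 4: δ(r0, □) = (r1, x, L) → [r1]□xx□
Step 5: δ(r1, □) = (r0, x, L) → [r0]□xxx□
Step 6: δ(r0, □) = (r1, x, L) → [r1]□xxxx□
Step 7: δ(r1, □) = (r0, x, L) → [r0]□xxxxx□
Step 8: δ(r0, □) = (r1, x, L) → [r1]□xxxxxx□
Step 9: δ(r1, □) = (r0, x, L) → [r0]□xxxxxxx□

The machine has not reached a halting state after 9 steps.
The machine did not halt within the 9-step bound.

Answer: No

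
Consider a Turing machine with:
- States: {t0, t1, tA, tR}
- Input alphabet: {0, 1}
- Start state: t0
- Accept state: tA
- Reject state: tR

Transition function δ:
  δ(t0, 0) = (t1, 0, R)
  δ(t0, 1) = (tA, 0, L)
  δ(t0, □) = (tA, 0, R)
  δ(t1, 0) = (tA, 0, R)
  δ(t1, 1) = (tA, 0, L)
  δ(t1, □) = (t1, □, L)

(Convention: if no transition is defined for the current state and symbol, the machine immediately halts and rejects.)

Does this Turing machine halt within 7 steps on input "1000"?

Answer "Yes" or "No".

Execution trace:
Initial: [t0]1000
Step 1: δ(t0, 1) = (tA, 0, L) → [tA]□0000

The machine reaches the accept state tA and halts.
The machine halted after 1 step (within the 7-step bound).

Answer: Yes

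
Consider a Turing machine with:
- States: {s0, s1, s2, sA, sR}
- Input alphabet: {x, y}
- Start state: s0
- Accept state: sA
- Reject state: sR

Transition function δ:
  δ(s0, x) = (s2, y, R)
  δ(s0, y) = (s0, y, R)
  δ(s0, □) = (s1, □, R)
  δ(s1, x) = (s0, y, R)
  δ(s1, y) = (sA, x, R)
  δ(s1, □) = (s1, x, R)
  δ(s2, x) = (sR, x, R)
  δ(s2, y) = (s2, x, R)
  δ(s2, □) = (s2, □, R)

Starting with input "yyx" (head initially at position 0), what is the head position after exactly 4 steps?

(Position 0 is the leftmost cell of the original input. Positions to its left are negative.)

Execution trace (head position shown):
Step 0: [s0]yyx  (head at position 0)
Step 1: move right → y[s0]yx  (head at position 1)
Step 2: move right → yy[s0]x  (head at position 2)
Step 3: move right → yyy[s2]□  (head at position 3)
Step 4: move right → yyy□[s2]□  (head at position 4)

After 4 steps, the head is at position 4.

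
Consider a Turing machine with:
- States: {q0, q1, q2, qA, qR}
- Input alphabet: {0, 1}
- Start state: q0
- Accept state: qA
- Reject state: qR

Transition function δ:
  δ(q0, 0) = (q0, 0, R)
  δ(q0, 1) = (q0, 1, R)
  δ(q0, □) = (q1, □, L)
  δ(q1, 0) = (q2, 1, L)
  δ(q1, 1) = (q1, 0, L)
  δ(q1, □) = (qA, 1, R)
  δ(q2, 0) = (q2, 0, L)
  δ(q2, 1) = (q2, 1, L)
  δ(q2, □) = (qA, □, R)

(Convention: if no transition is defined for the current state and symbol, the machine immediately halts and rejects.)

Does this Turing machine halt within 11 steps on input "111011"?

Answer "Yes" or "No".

Execution trace:
Initial: [q0]111011
Step 1: δ(q0, 1) = (q0, 1, R) → 1[q0]11011
Step 2: δ(q0, 1) = (q0, 1, R) → 11[q0]1011
Step 3: δ(q0, 1) = (q0, 1, R) → 111[q0]011
Step 4: δ(q0, 0) = (q0, 0, R) → 1110[q0]11
Step 5: δ(q0, 1) = (q0, 1, R) → 11101[q0]1
Step 6: δ(q0, 1) = (q0, 1, R) → 111011[q0]□
Step 7: δ(q0, □) = (q1, □, L) → 11101[q1]1□
Step 8: δ(q1, 1) = (q1, 0, L) → 1110[q1]10□
Step 9: δ(q1, 1) = (q1, 0, L) → 111[q1]000□
Step 10: δ(q1, 0) = (q2, 1, L) → 11[q2]1100□
Step 11: δ(q2, 1) = (q2, 1, L) → 1[q2]11100□

The machine has not reached a halting state after 11 steps.
The machine did not halt within the 11-step bound.

Answer: No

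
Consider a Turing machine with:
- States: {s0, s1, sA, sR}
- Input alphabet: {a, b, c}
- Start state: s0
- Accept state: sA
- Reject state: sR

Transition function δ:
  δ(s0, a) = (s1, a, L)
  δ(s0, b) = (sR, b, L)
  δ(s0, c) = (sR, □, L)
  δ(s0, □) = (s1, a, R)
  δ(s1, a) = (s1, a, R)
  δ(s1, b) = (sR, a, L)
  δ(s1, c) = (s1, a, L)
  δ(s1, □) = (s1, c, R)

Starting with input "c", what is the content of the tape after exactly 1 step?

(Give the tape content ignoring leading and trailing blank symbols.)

Execution trace:
Initial: [s0]c
Step 1: δ(s0, c) = (sR, □, L) → [sR]□□

The machine reaches the reject state sR and halts.

After 1 step, the tape (ignoring leading/trailing blanks) is: □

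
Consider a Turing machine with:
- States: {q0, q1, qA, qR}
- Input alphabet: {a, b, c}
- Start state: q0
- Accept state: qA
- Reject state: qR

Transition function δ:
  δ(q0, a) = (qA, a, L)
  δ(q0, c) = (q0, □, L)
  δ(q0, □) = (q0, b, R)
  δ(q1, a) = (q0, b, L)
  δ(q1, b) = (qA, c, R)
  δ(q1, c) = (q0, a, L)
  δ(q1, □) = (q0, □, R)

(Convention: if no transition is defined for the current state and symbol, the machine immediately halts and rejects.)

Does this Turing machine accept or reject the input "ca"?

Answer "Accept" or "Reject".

Execution trace:
Initial: [q0]ca
Step 1: δ(q0, c) = (q0, □, L) → [q0]□□a
Step 2: δ(q0, □) = (q0, b, R) → b[q0]□a
Step 3: δ(q0, □) = (q0, b, R) → bb[q0]a
Step 4: δ(q0, a) = (qA, a, L) → b[qA]ba

The machine reaches the accept state qA and halts.

Answer: Accept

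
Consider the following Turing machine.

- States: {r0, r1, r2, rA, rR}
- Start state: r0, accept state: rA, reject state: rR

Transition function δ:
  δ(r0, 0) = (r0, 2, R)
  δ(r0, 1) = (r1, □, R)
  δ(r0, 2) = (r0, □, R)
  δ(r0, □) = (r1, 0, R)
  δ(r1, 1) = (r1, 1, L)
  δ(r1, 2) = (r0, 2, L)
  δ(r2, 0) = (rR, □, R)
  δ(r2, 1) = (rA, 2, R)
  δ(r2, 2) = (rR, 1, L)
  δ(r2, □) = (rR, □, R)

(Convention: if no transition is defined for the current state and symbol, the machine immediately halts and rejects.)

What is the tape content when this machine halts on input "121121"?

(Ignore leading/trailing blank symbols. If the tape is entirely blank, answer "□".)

Execution trace:
Initial: [r0]121121
Step 1: δ(r0, 1) = (r1, □, R) → □[r1]21121
Step 2: δ(r1, 2) = (r0, 2, L) → [r0]□21121
Step 3: δ(r0, □) = (r1, 0, R) → 0[r1]21121
Step 4: δ(r1, 2) = (r0, 2, L) → [r0]021121
Step 5: δ(r0, 0) = (r0, 2, R) → 2[r0]21121
Step 6: δ(r0, 2) = (r0, □, R) → 2□[r0]1121
Step 7: δ(r0, 1) = (r1, □, R) → 2□□[r1]121
Step 8: δ(r1, 1) = (r1, 1, L) → 2□[r1]□121

No transition is defined for δ(r1, □). By convention the machine halts and rejects.

Final tape (ignoring leading/trailing blanks): 2□□121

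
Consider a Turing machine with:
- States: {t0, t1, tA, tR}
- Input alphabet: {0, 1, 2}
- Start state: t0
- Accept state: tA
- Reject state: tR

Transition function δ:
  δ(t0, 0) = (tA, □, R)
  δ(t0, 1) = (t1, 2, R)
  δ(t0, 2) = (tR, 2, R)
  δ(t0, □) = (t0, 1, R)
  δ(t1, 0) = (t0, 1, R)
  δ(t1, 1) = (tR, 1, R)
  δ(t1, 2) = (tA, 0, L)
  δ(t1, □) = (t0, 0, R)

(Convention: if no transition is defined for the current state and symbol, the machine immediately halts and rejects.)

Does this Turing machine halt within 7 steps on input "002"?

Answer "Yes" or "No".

Execution trace:
Initial: [t0]002
Step 1: δ(t0, 0) = (tA, □, R) → □[tA]02

The machine reaches the accept state tA and halts.
The machine halted after 1 step (within the 7-step bound).

Answer: Yes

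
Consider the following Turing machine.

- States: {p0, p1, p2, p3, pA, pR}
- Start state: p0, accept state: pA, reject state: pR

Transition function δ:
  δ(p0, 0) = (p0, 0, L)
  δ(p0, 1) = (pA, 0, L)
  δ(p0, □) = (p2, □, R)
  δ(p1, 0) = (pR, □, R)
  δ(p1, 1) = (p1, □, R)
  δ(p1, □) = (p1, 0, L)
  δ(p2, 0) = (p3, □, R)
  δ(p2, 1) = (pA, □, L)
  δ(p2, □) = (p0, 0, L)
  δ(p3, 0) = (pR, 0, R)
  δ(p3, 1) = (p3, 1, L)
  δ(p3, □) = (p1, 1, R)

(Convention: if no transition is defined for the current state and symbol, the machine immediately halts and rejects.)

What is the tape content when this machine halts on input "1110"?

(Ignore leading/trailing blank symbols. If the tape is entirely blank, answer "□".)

Execution trace:
Initial: [p0]1110
Step 1: δ(p0, 1) = (pA, 0, L) → [pA]□0110

The machine reaches the accept state pA and halts.

Final tape (ignoring leading/trailing blanks): 0110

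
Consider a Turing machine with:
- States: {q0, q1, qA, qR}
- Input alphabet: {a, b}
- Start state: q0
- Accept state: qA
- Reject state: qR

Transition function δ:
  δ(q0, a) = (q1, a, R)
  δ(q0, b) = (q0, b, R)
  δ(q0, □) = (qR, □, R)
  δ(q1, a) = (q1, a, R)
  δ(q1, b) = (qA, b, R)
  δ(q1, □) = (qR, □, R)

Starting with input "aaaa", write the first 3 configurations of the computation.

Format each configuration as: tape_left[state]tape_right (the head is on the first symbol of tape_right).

Transitions applied:
Step 1: δ(q0, a) = (q1, a, R)
Step 2: δ(q1, a) = (q1, a, R)

The first 3 configurations are:
[q0]aaaa ⊢ a[q1]aaa ⊢ aa[q1]aa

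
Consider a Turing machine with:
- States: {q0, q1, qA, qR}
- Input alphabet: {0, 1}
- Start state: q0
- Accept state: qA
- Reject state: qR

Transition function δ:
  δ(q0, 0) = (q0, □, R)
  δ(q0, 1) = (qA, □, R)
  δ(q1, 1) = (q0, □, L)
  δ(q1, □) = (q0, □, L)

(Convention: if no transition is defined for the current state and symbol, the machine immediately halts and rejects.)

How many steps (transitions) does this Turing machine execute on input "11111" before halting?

Execution trace:
Initial: [q0]11111
Step 1: δ(q0, 1) = (qA, □, R) → □[qA]1111

The machine reaches the accept state qA and halts.

The machine executed 1 step before halting.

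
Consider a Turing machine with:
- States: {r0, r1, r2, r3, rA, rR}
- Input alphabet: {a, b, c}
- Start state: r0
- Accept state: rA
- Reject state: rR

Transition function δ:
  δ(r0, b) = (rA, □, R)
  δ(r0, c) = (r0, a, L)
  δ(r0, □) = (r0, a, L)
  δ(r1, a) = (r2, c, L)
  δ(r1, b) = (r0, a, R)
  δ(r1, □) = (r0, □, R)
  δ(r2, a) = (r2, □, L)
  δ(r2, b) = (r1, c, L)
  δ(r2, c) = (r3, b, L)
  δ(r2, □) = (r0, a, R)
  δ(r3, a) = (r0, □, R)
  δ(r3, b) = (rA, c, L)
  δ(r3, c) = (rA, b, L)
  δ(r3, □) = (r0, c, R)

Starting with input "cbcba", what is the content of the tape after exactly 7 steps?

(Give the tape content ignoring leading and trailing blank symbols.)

Execution trace:
Initial: [r0]cbcba
Step 1: δ(r0, c) = (r0, a, L) → [r0]□abcba
Step 2: δ(r0, □) = (r0, a, L) → [r0]□aabcba
Step 3: δ(r0, □) = (r0, a, L) → [r0]□aaabcba
Step 4: δ(r0, □) = (r0, a, L) → [r0]□aaaabcba
Step 5: δ(r0, □) = (r0, a, L) → [r0]□aaaaabcba
Step 6: δ(r0, □) = (r0, a, L) → [r0]□aaaaaabcba
Step 7: δ(r0, □) = (r0, a, L) → [r0]□aaaaaaabcba

After 7 steps, the tape (ignoring leading/trailing blanks) is: aaaaaaabcba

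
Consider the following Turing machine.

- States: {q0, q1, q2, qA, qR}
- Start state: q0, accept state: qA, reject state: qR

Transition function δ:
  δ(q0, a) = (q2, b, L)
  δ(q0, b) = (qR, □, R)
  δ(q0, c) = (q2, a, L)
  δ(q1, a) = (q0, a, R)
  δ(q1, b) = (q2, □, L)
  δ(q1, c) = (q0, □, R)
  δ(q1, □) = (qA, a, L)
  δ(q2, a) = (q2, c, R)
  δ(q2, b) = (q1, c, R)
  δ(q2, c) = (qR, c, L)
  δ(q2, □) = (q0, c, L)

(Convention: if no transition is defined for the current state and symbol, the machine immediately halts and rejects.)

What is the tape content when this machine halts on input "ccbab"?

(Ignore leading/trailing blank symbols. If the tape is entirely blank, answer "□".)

Execution trace:
Initial: [q0]ccbab
Step 1: δ(q0, c) = (q2, a, L) → [q2]□acbab
Step 2: δ(q2, □) = (q0, c, L) → [q0]□cacbab

No transition is defined for δ(q0, □). By convention the machine halts and rejects.

Final tape (ignoring leading/trailing blanks): cacbab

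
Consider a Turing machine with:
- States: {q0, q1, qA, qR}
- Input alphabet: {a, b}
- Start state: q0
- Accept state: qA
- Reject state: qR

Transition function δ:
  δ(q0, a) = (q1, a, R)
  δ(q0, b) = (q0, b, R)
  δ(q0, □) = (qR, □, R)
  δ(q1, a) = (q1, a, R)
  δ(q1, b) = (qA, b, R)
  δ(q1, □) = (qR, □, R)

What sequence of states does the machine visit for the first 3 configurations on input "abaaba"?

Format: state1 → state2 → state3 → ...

Execution trace:
Initial: [q0]abaaba
Step 1: δ(q0, a) = (q1, a, R) → a[q1]baaba
Step 2: δ(q1, b) = (qA, b, R) → ab[qA]aaba

The machine reaches the accept state qA and halts.

State sequence: q0 → q1 → qA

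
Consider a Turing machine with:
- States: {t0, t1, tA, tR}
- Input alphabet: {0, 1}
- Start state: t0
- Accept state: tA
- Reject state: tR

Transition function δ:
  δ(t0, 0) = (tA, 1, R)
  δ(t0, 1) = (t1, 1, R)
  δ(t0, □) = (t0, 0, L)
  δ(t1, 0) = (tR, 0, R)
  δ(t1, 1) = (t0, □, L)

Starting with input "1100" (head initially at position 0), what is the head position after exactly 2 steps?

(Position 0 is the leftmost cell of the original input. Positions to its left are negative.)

Execution trace (head position shown):
Step 0: [t0]1100  (head at position 0)
Step 1: move right → 1[t1]100  (head at position 1)
Step 2: move left → [t0]1□00  (head at position 0)

After 2 steps, the head is at position 0.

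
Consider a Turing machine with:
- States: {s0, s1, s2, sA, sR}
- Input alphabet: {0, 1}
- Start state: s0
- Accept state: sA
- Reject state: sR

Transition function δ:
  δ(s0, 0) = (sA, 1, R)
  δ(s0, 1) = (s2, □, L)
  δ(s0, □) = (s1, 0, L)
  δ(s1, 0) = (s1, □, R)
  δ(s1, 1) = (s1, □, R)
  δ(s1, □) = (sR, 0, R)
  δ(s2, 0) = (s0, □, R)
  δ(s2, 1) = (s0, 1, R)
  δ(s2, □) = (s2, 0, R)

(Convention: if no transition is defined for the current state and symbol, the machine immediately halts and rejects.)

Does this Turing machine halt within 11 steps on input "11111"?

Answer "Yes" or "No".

Execution trace:
Initial: [s0]11111
Step 1: δ(s0, 1) = (s2, □, L) → [s2]□□1111
Step 2: δ(s2, □) = (s2, 0, R) → 0[s2]□1111
Step 3: δ(s2, □) = (s2, 0, R) → 00[s2]1111
Step 4: δ(s2, 1) = (s0, 1, R) → 001[s0]111
Step 5: δ(s0, 1) = (s2, □, L) → 00[s2]1□11
Step 6: δ(s2, 1) = (s0, 1, R) → 001[s0]□11
Step 7: δ(s0, □) = (s1, 0, L) → 00[s1]1011
Step 8: δ(s1, 1) = (s1, □, R) → 00□[s1]011
Step 9: δ(s1, 0) = (s1, □, R) → 00□□[s1]11
Step 10: δ(s1, 1) = (s1, □, R) → 00□□□[s1]1
Step 11: δ(s1, 1) = (s1, □, R) → 00□□□□[s1]□

The machine has not reached a halting state after 11 steps.
The machine did not halt within the 11-step bound.

Answer: No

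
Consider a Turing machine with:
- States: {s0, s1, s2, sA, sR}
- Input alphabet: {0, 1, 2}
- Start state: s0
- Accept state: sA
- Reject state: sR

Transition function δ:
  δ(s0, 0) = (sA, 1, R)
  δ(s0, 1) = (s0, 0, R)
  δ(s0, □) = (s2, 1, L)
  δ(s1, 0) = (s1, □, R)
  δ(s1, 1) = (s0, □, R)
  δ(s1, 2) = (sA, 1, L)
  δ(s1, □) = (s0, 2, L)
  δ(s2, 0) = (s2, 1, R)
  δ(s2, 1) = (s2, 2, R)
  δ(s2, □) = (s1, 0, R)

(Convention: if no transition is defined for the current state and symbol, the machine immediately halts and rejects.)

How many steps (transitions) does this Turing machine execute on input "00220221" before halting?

Execution trace:
Initial: [s0]00220221
Step 1: δ(s0, 0) = (sA, 1, R) → 1[sA]0220221

The machine reaches the accept state sA and halts.

The machine executed 1 step before halting.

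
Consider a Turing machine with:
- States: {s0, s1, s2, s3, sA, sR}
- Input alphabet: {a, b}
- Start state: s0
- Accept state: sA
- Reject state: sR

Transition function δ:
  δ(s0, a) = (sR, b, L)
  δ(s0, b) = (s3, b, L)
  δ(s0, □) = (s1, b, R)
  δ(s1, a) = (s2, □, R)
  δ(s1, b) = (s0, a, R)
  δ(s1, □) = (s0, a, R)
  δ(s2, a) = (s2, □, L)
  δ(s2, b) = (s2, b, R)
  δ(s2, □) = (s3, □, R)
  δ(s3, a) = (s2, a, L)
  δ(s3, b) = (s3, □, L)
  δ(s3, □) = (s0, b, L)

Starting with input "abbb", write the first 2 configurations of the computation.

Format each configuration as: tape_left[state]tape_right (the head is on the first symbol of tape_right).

Transitions applied:
Step 1: δ(s0, a) = (sR, b, L)

The first 2 configurations are:
[s0]abbb ⊢ [sR]□bbbb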